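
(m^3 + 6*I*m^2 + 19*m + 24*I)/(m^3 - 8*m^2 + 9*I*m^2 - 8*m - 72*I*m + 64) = (m - 3*I)/(m - 8)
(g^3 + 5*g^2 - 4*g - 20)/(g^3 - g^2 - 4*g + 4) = (g + 5)/(g - 1)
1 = 1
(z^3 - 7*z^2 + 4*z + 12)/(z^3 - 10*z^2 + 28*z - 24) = (z + 1)/(z - 2)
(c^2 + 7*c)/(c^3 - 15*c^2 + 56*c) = (c + 7)/(c^2 - 15*c + 56)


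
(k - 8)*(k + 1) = k^2 - 7*k - 8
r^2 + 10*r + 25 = (r + 5)^2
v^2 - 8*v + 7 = (v - 7)*(v - 1)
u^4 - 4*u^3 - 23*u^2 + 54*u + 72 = (u - 6)*(u - 3)*(u + 1)*(u + 4)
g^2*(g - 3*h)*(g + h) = g^4 - 2*g^3*h - 3*g^2*h^2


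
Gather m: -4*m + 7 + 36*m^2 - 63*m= 36*m^2 - 67*m + 7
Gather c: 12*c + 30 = 12*c + 30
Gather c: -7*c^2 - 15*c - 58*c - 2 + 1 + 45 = -7*c^2 - 73*c + 44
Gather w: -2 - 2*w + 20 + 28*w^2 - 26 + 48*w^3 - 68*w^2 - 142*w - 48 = 48*w^3 - 40*w^2 - 144*w - 56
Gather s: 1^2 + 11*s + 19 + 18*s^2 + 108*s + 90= 18*s^2 + 119*s + 110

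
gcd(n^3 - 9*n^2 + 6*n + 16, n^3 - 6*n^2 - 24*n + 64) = n^2 - 10*n + 16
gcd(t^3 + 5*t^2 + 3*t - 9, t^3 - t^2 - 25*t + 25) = t - 1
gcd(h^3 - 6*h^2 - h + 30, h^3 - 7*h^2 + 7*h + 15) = h^2 - 8*h + 15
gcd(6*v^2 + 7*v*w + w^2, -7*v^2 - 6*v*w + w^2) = v + w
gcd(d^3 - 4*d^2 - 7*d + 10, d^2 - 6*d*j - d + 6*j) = d - 1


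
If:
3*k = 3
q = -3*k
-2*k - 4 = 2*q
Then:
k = 1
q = -3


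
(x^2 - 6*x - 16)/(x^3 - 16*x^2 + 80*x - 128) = (x + 2)/(x^2 - 8*x + 16)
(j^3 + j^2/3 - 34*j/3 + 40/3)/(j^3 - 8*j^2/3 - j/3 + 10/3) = (j + 4)/(j + 1)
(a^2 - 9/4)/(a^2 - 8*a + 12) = (a^2 - 9/4)/(a^2 - 8*a + 12)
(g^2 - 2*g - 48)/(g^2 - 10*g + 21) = (g^2 - 2*g - 48)/(g^2 - 10*g + 21)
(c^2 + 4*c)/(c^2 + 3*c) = (c + 4)/(c + 3)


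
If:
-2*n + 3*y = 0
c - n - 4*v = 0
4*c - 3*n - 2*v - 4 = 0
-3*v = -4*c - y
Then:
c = 68/157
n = -156/157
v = 56/157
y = -104/157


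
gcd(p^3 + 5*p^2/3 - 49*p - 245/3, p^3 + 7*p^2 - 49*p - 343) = p^2 - 49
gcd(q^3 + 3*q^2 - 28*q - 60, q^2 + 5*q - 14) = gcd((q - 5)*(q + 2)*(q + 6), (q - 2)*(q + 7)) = 1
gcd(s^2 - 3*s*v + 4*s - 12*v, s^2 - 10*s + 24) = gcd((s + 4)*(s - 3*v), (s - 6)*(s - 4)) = 1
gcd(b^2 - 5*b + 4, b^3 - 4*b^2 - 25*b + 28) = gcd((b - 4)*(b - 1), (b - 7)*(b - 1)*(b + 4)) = b - 1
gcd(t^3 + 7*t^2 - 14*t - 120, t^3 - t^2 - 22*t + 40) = t^2 + t - 20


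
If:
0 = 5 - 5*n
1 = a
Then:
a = 1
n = 1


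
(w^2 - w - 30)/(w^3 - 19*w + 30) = (w - 6)/(w^2 - 5*w + 6)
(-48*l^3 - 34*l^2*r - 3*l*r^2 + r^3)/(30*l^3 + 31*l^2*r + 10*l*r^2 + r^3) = (-8*l + r)/(5*l + r)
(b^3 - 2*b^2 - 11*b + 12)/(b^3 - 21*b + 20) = (b + 3)/(b + 5)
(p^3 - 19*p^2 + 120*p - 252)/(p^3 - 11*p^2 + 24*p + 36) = (p - 7)/(p + 1)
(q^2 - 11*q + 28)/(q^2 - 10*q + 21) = (q - 4)/(q - 3)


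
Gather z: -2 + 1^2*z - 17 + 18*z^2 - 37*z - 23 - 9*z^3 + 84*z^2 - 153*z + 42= -9*z^3 + 102*z^2 - 189*z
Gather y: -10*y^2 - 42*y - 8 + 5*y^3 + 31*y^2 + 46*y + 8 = 5*y^3 + 21*y^2 + 4*y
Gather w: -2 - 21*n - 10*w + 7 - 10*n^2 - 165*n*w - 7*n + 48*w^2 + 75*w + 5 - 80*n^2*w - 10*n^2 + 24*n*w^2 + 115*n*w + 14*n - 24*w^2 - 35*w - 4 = -20*n^2 - 14*n + w^2*(24*n + 24) + w*(-80*n^2 - 50*n + 30) + 6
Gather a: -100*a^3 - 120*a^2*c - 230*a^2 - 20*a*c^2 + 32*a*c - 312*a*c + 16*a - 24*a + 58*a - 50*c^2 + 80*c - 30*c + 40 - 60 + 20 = -100*a^3 + a^2*(-120*c - 230) + a*(-20*c^2 - 280*c + 50) - 50*c^2 + 50*c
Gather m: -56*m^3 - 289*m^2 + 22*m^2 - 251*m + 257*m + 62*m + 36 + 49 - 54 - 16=-56*m^3 - 267*m^2 + 68*m + 15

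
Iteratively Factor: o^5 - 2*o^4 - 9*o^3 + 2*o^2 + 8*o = (o - 1)*(o^4 - o^3 - 10*o^2 - 8*o) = o*(o - 1)*(o^3 - o^2 - 10*o - 8) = o*(o - 1)*(o + 2)*(o^2 - 3*o - 4) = o*(o - 4)*(o - 1)*(o + 2)*(o + 1)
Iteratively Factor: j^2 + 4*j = (j + 4)*(j)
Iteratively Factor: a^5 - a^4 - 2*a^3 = (a)*(a^4 - a^3 - 2*a^2) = a*(a - 2)*(a^3 + a^2) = a^2*(a - 2)*(a^2 + a) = a^3*(a - 2)*(a + 1)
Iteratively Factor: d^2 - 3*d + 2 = (d - 1)*(d - 2)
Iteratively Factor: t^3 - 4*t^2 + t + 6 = (t - 3)*(t^2 - t - 2) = (t - 3)*(t + 1)*(t - 2)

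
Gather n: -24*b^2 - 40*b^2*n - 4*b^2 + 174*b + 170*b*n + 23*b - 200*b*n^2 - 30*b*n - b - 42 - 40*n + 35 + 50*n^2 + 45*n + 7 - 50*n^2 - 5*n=-28*b^2 - 200*b*n^2 + 196*b + n*(-40*b^2 + 140*b)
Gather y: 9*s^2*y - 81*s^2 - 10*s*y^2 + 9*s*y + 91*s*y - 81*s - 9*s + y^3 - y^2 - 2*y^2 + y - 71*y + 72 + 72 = -81*s^2 - 90*s + y^3 + y^2*(-10*s - 3) + y*(9*s^2 + 100*s - 70) + 144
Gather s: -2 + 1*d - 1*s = d - s - 2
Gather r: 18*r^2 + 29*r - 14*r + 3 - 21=18*r^2 + 15*r - 18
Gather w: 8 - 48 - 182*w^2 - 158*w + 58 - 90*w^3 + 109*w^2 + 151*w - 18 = -90*w^3 - 73*w^2 - 7*w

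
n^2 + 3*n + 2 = (n + 1)*(n + 2)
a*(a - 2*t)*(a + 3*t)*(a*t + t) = a^4*t + a^3*t^2 + a^3*t - 6*a^2*t^3 + a^2*t^2 - 6*a*t^3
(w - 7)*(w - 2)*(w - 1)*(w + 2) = w^4 - 8*w^3 + 3*w^2 + 32*w - 28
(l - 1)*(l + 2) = l^2 + l - 2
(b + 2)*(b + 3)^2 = b^3 + 8*b^2 + 21*b + 18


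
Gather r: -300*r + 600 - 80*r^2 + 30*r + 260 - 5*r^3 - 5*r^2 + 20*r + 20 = -5*r^3 - 85*r^2 - 250*r + 880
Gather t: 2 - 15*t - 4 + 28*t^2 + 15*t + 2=28*t^2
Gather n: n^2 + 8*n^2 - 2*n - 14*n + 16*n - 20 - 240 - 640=9*n^2 - 900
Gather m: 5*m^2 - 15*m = 5*m^2 - 15*m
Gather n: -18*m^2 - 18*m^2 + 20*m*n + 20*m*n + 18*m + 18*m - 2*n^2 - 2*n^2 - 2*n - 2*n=-36*m^2 + 36*m - 4*n^2 + n*(40*m - 4)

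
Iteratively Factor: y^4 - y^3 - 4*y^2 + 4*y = (y - 1)*(y^3 - 4*y) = (y - 2)*(y - 1)*(y^2 + 2*y) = (y - 2)*(y - 1)*(y + 2)*(y)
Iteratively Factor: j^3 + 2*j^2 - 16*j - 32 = (j + 2)*(j^2 - 16) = (j + 2)*(j + 4)*(j - 4)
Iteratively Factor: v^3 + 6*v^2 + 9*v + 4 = (v + 4)*(v^2 + 2*v + 1) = (v + 1)*(v + 4)*(v + 1)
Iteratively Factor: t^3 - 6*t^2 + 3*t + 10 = (t - 2)*(t^2 - 4*t - 5) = (t - 5)*(t - 2)*(t + 1)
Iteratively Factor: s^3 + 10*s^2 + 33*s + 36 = (s + 3)*(s^2 + 7*s + 12) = (s + 3)*(s + 4)*(s + 3)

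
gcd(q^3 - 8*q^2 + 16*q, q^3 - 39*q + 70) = 1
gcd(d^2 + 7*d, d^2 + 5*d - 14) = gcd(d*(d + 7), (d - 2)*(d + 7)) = d + 7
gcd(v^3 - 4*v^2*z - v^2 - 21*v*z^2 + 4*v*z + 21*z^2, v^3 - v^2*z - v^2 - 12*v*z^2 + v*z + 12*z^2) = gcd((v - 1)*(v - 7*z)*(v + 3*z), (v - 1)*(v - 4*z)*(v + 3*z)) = v^2 + 3*v*z - v - 3*z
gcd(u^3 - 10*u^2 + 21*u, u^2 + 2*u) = u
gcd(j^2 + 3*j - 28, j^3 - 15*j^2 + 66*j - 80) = 1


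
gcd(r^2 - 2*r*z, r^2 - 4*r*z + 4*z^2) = -r + 2*z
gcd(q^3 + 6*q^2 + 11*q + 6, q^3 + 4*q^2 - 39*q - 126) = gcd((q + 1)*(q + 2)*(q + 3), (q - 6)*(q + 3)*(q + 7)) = q + 3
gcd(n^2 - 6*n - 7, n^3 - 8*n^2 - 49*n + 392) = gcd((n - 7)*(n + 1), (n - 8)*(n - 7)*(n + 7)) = n - 7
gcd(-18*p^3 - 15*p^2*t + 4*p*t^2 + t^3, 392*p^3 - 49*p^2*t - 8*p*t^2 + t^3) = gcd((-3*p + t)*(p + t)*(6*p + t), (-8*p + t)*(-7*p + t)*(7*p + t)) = 1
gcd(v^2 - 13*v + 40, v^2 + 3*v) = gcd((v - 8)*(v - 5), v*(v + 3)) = 1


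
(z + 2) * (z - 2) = z^2 - 4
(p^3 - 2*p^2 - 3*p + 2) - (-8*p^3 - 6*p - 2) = 9*p^3 - 2*p^2 + 3*p + 4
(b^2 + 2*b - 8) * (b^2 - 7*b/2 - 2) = b^4 - 3*b^3/2 - 17*b^2 + 24*b + 16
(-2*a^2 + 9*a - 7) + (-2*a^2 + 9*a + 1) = -4*a^2 + 18*a - 6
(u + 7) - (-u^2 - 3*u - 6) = u^2 + 4*u + 13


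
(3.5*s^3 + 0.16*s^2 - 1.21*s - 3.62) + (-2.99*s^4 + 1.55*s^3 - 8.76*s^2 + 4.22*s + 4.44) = -2.99*s^4 + 5.05*s^3 - 8.6*s^2 + 3.01*s + 0.82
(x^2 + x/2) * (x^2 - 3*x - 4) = x^4 - 5*x^3/2 - 11*x^2/2 - 2*x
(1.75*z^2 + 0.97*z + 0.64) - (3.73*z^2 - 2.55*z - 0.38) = -1.98*z^2 + 3.52*z + 1.02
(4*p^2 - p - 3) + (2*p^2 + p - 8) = 6*p^2 - 11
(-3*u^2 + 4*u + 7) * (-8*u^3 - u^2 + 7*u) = 24*u^5 - 29*u^4 - 81*u^3 + 21*u^2 + 49*u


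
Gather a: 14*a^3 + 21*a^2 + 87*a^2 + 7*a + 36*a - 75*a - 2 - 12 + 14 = 14*a^3 + 108*a^2 - 32*a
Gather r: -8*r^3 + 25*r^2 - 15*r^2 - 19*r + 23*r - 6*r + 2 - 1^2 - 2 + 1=-8*r^3 + 10*r^2 - 2*r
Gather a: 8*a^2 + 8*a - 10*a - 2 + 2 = 8*a^2 - 2*a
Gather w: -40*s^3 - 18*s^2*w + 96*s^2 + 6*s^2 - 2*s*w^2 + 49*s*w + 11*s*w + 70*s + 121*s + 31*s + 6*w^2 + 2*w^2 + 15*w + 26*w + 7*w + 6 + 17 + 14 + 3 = -40*s^3 + 102*s^2 + 222*s + w^2*(8 - 2*s) + w*(-18*s^2 + 60*s + 48) + 40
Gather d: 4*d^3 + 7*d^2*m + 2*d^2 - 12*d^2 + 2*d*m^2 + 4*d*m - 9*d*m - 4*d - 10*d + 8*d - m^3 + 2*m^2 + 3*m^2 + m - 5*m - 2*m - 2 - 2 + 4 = 4*d^3 + d^2*(7*m - 10) + d*(2*m^2 - 5*m - 6) - m^3 + 5*m^2 - 6*m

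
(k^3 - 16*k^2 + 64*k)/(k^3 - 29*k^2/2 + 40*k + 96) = 2*k/(2*k + 3)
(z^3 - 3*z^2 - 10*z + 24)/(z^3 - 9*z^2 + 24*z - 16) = (z^2 + z - 6)/(z^2 - 5*z + 4)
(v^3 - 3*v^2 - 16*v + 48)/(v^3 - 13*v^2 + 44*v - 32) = (v^2 + v - 12)/(v^2 - 9*v + 8)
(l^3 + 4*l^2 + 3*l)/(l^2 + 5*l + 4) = l*(l + 3)/(l + 4)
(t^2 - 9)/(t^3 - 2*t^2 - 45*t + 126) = (t + 3)/(t^2 + t - 42)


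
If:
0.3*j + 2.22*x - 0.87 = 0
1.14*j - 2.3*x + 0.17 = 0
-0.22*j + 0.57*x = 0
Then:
No Solution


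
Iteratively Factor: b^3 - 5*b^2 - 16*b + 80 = (b + 4)*(b^2 - 9*b + 20) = (b - 5)*(b + 4)*(b - 4)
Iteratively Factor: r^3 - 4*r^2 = (r)*(r^2 - 4*r) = r*(r - 4)*(r)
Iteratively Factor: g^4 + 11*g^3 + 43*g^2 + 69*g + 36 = (g + 1)*(g^3 + 10*g^2 + 33*g + 36) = (g + 1)*(g + 3)*(g^2 + 7*g + 12) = (g + 1)*(g + 3)*(g + 4)*(g + 3)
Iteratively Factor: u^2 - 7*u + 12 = (u - 4)*(u - 3)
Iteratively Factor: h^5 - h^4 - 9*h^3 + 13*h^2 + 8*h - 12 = (h - 1)*(h^4 - 9*h^2 + 4*h + 12) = (h - 2)*(h - 1)*(h^3 + 2*h^2 - 5*h - 6) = (h - 2)*(h - 1)*(h + 3)*(h^2 - h - 2) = (h - 2)*(h - 1)*(h + 1)*(h + 3)*(h - 2)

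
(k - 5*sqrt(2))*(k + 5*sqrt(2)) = k^2 - 50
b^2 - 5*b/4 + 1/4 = (b - 1)*(b - 1/4)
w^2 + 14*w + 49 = (w + 7)^2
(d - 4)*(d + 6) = d^2 + 2*d - 24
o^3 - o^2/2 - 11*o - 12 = (o - 4)*(o + 3/2)*(o + 2)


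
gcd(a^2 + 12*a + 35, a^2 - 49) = a + 7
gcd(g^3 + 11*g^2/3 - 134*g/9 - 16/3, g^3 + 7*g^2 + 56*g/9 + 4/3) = g^2 + 19*g/3 + 2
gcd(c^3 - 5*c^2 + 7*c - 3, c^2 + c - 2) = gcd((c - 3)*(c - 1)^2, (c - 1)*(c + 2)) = c - 1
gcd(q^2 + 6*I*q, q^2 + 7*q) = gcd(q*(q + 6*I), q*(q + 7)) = q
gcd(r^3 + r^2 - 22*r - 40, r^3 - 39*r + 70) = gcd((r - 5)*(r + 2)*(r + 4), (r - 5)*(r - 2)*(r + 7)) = r - 5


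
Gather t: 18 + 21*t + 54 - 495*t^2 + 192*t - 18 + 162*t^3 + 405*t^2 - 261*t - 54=162*t^3 - 90*t^2 - 48*t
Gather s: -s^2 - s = -s^2 - s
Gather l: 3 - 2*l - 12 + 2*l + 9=0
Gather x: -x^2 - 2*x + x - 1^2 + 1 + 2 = -x^2 - x + 2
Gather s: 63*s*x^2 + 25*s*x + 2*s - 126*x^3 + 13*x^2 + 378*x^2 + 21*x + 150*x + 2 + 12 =s*(63*x^2 + 25*x + 2) - 126*x^3 + 391*x^2 + 171*x + 14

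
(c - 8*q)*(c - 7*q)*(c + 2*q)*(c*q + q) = c^4*q - 13*c^3*q^2 + c^3*q + 26*c^2*q^3 - 13*c^2*q^2 + 112*c*q^4 + 26*c*q^3 + 112*q^4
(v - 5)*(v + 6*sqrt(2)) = v^2 - 5*v + 6*sqrt(2)*v - 30*sqrt(2)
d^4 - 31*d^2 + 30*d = d*(d - 5)*(d - 1)*(d + 6)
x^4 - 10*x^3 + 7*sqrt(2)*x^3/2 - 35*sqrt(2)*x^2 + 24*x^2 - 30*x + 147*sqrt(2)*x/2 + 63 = (x - 7)*(x - 3)*(x + sqrt(2)/2)*(x + 3*sqrt(2))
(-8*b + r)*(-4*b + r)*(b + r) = 32*b^3 + 20*b^2*r - 11*b*r^2 + r^3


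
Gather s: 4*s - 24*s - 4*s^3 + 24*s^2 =-4*s^3 + 24*s^2 - 20*s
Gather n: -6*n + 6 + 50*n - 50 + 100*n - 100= 144*n - 144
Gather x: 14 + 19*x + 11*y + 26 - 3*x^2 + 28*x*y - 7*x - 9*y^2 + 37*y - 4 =-3*x^2 + x*(28*y + 12) - 9*y^2 + 48*y + 36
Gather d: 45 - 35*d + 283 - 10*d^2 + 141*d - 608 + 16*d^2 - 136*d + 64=6*d^2 - 30*d - 216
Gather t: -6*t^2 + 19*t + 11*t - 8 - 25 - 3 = -6*t^2 + 30*t - 36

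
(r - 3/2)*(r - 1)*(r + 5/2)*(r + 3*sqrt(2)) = r^4 + 3*sqrt(2)*r^3 - 19*r^2/4 - 57*sqrt(2)*r/4 + 15*r/4 + 45*sqrt(2)/4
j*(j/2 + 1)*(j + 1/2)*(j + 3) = j^4/2 + 11*j^3/4 + 17*j^2/4 + 3*j/2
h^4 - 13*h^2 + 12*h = h*(h - 3)*(h - 1)*(h + 4)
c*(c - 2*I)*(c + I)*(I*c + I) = I*c^4 + c^3 + I*c^3 + c^2 + 2*I*c^2 + 2*I*c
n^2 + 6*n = n*(n + 6)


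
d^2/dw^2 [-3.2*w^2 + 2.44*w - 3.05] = -6.40000000000000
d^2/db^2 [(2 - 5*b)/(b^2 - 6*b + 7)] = 2*(-4*(b - 3)^2*(5*b - 2) + (15*b - 32)*(b^2 - 6*b + 7))/(b^2 - 6*b + 7)^3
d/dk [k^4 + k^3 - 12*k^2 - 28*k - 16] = 4*k^3 + 3*k^2 - 24*k - 28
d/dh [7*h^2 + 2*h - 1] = 14*h + 2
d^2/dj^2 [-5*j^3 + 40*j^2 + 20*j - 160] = 80 - 30*j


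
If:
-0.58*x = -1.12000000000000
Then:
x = 1.93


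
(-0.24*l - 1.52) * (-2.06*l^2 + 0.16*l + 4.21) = 0.4944*l^3 + 3.0928*l^2 - 1.2536*l - 6.3992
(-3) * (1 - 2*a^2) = 6*a^2 - 3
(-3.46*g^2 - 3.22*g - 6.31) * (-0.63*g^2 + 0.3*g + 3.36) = 2.1798*g^4 + 0.9906*g^3 - 8.6163*g^2 - 12.7122*g - 21.2016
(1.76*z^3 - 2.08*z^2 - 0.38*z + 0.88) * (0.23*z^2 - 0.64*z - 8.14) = 0.4048*z^5 - 1.6048*z^4 - 13.0826*z^3 + 17.3768*z^2 + 2.53*z - 7.1632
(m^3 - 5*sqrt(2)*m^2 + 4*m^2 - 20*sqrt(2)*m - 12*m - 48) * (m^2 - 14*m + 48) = m^5 - 10*m^4 - 5*sqrt(2)*m^4 - 20*m^3 + 50*sqrt(2)*m^3 + 40*sqrt(2)*m^2 + 312*m^2 - 960*sqrt(2)*m + 96*m - 2304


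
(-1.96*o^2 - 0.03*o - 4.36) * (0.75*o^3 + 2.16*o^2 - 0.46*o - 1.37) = -1.47*o^5 - 4.2561*o^4 - 2.4332*o^3 - 6.7186*o^2 + 2.0467*o + 5.9732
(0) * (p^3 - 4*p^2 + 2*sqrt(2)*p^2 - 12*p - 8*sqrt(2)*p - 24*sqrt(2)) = 0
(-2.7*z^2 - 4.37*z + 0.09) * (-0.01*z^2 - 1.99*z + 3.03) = 0.027*z^4 + 5.4167*z^3 + 0.514400000000002*z^2 - 13.4202*z + 0.2727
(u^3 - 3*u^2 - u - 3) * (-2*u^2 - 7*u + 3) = -2*u^5 - u^4 + 26*u^3 + 4*u^2 + 18*u - 9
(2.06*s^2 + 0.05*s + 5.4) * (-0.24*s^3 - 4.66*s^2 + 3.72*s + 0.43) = -0.4944*s^5 - 9.6116*s^4 + 6.1342*s^3 - 24.0922*s^2 + 20.1095*s + 2.322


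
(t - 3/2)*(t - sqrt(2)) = t^2 - 3*t/2 - sqrt(2)*t + 3*sqrt(2)/2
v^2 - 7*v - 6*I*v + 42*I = (v - 7)*(v - 6*I)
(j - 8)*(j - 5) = j^2 - 13*j + 40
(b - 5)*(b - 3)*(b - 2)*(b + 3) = b^4 - 7*b^3 + b^2 + 63*b - 90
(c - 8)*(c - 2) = c^2 - 10*c + 16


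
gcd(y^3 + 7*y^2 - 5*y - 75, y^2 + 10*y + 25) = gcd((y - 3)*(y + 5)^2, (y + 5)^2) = y^2 + 10*y + 25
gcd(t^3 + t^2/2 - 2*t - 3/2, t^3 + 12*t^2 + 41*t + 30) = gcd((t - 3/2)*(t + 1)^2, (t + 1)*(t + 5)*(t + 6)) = t + 1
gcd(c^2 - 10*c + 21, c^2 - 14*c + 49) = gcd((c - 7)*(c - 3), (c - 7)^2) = c - 7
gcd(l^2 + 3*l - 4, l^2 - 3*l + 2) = l - 1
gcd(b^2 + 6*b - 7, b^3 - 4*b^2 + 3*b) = b - 1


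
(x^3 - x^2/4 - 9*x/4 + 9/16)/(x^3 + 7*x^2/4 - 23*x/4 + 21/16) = (2*x + 3)/(2*x + 7)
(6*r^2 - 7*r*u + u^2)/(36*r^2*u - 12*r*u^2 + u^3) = (r - u)/(u*(6*r - u))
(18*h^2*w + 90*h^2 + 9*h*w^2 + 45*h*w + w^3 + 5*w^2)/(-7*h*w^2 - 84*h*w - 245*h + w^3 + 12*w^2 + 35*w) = (18*h^2 + 9*h*w + w^2)/(-7*h*w - 49*h + w^2 + 7*w)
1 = 1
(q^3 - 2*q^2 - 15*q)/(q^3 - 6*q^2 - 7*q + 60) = q/(q - 4)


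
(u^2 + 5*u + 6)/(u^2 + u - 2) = (u + 3)/(u - 1)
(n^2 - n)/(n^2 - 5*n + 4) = n/(n - 4)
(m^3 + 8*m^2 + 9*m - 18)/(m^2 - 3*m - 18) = (m^2 + 5*m - 6)/(m - 6)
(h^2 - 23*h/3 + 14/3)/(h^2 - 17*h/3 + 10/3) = (h - 7)/(h - 5)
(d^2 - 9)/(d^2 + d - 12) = (d + 3)/(d + 4)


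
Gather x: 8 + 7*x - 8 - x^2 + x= -x^2 + 8*x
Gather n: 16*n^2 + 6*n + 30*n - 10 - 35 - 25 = 16*n^2 + 36*n - 70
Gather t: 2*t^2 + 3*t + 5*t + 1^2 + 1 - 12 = 2*t^2 + 8*t - 10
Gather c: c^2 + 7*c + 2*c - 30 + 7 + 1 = c^2 + 9*c - 22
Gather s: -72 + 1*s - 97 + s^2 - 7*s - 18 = s^2 - 6*s - 187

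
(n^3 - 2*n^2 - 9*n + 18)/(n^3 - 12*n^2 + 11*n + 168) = (n^2 - 5*n + 6)/(n^2 - 15*n + 56)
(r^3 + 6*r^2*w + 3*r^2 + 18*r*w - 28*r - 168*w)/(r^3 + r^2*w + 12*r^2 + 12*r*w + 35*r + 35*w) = (r^2 + 6*r*w - 4*r - 24*w)/(r^2 + r*w + 5*r + 5*w)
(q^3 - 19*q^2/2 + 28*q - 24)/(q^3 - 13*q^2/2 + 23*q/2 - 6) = (q - 4)/(q - 1)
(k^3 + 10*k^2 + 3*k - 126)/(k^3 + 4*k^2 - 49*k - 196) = (k^2 + 3*k - 18)/(k^2 - 3*k - 28)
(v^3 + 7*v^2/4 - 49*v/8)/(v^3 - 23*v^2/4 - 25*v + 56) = v*(2*v + 7)/(2*(v^2 - 4*v - 32))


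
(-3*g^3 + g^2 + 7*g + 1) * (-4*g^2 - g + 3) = 12*g^5 - g^4 - 38*g^3 - 8*g^2 + 20*g + 3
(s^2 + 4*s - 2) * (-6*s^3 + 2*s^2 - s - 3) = -6*s^5 - 22*s^4 + 19*s^3 - 11*s^2 - 10*s + 6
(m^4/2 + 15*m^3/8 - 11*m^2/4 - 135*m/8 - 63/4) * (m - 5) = m^5/2 - 5*m^4/8 - 97*m^3/8 - 25*m^2/8 + 549*m/8 + 315/4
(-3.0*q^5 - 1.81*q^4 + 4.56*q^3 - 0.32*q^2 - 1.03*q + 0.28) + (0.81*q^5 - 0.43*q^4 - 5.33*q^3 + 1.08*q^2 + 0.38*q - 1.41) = -2.19*q^5 - 2.24*q^4 - 0.77*q^3 + 0.76*q^2 - 0.65*q - 1.13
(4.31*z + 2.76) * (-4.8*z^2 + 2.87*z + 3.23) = -20.688*z^3 - 0.878299999999999*z^2 + 21.8425*z + 8.9148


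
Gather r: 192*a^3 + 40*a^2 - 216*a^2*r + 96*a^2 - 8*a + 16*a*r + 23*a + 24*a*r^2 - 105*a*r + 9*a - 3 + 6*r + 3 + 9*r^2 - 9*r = 192*a^3 + 136*a^2 + 24*a + r^2*(24*a + 9) + r*(-216*a^2 - 89*a - 3)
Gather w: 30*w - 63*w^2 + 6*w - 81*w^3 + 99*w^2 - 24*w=-81*w^3 + 36*w^2 + 12*w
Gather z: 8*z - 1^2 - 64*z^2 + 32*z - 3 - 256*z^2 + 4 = -320*z^2 + 40*z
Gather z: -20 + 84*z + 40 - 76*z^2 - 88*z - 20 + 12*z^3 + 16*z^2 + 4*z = 12*z^3 - 60*z^2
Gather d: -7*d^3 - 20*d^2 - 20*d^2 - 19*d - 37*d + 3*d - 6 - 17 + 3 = -7*d^3 - 40*d^2 - 53*d - 20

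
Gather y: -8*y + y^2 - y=y^2 - 9*y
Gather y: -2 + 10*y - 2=10*y - 4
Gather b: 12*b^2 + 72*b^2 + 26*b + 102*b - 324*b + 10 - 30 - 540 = 84*b^2 - 196*b - 560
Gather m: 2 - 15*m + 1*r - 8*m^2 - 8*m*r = -8*m^2 + m*(-8*r - 15) + r + 2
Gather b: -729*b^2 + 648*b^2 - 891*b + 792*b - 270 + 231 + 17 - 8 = -81*b^2 - 99*b - 30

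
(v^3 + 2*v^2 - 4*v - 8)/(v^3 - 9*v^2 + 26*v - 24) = (v^2 + 4*v + 4)/(v^2 - 7*v + 12)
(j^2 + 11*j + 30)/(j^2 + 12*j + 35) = (j + 6)/(j + 7)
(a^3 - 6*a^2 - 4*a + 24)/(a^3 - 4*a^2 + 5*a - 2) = (a^2 - 4*a - 12)/(a^2 - 2*a + 1)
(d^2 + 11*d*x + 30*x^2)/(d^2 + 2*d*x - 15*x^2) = (-d - 6*x)/(-d + 3*x)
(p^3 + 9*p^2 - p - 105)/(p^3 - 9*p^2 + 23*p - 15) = (p^2 + 12*p + 35)/(p^2 - 6*p + 5)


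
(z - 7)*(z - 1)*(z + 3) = z^3 - 5*z^2 - 17*z + 21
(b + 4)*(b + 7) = b^2 + 11*b + 28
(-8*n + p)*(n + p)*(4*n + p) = -32*n^3 - 36*n^2*p - 3*n*p^2 + p^3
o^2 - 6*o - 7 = (o - 7)*(o + 1)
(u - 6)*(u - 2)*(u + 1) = u^3 - 7*u^2 + 4*u + 12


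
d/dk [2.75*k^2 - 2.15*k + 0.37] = 5.5*k - 2.15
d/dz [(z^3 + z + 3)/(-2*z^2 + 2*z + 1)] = (-2*z^4 + 4*z^3 + 5*z^2 + 12*z - 5)/(4*z^4 - 8*z^3 + 4*z + 1)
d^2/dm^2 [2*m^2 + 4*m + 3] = 4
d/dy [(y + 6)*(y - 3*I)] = 2*y + 6 - 3*I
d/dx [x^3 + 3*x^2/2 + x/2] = 3*x^2 + 3*x + 1/2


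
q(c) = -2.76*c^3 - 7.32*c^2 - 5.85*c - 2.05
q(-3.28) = 35.78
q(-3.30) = 36.73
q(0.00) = -2.05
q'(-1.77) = -5.88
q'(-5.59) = -182.75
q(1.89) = -57.89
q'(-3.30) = -47.71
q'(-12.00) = -1022.49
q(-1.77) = 0.68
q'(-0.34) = -1.83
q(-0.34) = -0.80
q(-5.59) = 284.02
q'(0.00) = -5.85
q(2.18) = -78.18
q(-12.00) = 3783.35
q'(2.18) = -77.12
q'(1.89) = -63.10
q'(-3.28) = -46.91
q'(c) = -8.28*c^2 - 14.64*c - 5.85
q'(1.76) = -57.26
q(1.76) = -50.07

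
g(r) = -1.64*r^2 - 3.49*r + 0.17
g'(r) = -3.28*r - 3.49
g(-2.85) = -3.20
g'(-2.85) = 5.86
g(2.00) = -13.37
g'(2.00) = -10.05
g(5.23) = -62.94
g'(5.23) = -20.64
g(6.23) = -85.23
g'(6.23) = -23.92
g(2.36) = -17.20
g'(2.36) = -11.23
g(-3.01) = -4.18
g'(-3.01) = 6.38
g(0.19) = -0.55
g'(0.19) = -4.11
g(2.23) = -15.77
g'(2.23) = -10.80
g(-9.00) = -101.26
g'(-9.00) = 26.03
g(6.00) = -79.81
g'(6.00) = -23.17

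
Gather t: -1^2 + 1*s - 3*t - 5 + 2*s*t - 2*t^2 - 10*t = s - 2*t^2 + t*(2*s - 13) - 6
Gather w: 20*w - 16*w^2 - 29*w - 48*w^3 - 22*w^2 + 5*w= -48*w^3 - 38*w^2 - 4*w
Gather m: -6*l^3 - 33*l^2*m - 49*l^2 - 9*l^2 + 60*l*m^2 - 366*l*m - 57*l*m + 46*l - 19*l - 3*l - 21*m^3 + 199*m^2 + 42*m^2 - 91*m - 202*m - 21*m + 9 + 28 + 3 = -6*l^3 - 58*l^2 + 24*l - 21*m^3 + m^2*(60*l + 241) + m*(-33*l^2 - 423*l - 314) + 40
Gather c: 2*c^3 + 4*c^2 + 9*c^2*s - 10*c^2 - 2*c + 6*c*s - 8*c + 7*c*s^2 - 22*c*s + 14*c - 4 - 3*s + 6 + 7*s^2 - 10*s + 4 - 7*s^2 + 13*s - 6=2*c^3 + c^2*(9*s - 6) + c*(7*s^2 - 16*s + 4)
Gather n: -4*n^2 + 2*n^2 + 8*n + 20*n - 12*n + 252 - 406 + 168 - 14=-2*n^2 + 16*n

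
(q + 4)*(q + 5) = q^2 + 9*q + 20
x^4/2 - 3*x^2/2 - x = x*(x/2 + 1/2)*(x - 2)*(x + 1)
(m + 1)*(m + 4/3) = m^2 + 7*m/3 + 4/3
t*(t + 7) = t^2 + 7*t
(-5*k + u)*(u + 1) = -5*k*u - 5*k + u^2 + u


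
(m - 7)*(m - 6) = m^2 - 13*m + 42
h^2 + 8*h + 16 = (h + 4)^2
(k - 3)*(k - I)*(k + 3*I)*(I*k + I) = I*k^4 - 2*k^3 - 2*I*k^3 + 4*k^2 + 6*k - 6*I*k - 9*I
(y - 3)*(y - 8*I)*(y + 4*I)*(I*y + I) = I*y^4 + 4*y^3 - 2*I*y^3 - 8*y^2 + 29*I*y^2 - 12*y - 64*I*y - 96*I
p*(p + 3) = p^2 + 3*p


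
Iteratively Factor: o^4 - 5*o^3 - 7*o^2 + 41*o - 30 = (o - 1)*(o^3 - 4*o^2 - 11*o + 30) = (o - 2)*(o - 1)*(o^2 - 2*o - 15) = (o - 5)*(o - 2)*(o - 1)*(o + 3)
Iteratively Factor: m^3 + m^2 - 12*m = (m)*(m^2 + m - 12) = m*(m - 3)*(m + 4)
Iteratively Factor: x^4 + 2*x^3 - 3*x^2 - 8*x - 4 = (x + 1)*(x^3 + x^2 - 4*x - 4) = (x - 2)*(x + 1)*(x^2 + 3*x + 2) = (x - 2)*(x + 1)*(x + 2)*(x + 1)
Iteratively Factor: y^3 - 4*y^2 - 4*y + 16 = (y - 2)*(y^2 - 2*y - 8) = (y - 2)*(y + 2)*(y - 4)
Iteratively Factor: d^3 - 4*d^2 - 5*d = (d + 1)*(d^2 - 5*d) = (d - 5)*(d + 1)*(d)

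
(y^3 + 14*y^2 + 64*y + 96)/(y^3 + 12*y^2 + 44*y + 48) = (y + 4)/(y + 2)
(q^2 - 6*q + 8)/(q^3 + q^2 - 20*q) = (q - 2)/(q*(q + 5))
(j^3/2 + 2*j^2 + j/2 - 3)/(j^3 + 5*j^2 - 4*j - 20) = (j^2 + 2*j - 3)/(2*(j^2 + 3*j - 10))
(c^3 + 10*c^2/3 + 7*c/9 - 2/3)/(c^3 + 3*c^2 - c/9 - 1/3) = (3*c + 2)/(3*c + 1)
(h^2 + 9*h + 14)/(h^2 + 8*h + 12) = (h + 7)/(h + 6)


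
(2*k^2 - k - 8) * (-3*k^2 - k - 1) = -6*k^4 + k^3 + 23*k^2 + 9*k + 8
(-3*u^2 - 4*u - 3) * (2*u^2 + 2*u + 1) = -6*u^4 - 14*u^3 - 17*u^2 - 10*u - 3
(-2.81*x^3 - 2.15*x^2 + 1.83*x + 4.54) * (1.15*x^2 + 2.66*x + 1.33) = -3.2315*x^5 - 9.9471*x^4 - 7.3518*x^3 + 7.2293*x^2 + 14.5103*x + 6.0382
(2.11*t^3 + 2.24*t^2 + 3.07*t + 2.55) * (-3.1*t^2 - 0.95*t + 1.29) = -6.541*t^5 - 8.9485*t^4 - 8.9231*t^3 - 7.9319*t^2 + 1.5378*t + 3.2895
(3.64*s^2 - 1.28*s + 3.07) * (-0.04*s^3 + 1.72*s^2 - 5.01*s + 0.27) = -0.1456*s^5 + 6.312*s^4 - 20.5608*s^3 + 12.676*s^2 - 15.7263*s + 0.8289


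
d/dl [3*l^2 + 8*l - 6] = 6*l + 8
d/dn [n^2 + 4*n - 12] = 2*n + 4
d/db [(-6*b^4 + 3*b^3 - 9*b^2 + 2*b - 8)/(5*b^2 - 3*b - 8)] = (-60*b^5 + 69*b^4 + 174*b^3 - 55*b^2 + 224*b - 40)/(25*b^4 - 30*b^3 - 71*b^2 + 48*b + 64)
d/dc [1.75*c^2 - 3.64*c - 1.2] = 3.5*c - 3.64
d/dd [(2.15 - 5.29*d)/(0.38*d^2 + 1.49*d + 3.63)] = (2.0102*d^2 - 1.634*d - 22.4062)/(0.1444*d^4 + 1.1324*d^3 + 4.9789*d^2 + 10.8174*d + 13.1769)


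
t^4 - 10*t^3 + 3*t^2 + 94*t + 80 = (t - 8)*(t - 5)*(t + 1)*(t + 2)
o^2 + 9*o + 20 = (o + 4)*(o + 5)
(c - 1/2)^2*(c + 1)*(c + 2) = c^4 + 2*c^3 - 3*c^2/4 - 5*c/4 + 1/2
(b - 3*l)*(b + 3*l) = b^2 - 9*l^2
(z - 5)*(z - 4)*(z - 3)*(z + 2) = z^4 - 10*z^3 + 23*z^2 + 34*z - 120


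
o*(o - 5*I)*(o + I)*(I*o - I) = I*o^4 + 4*o^3 - I*o^3 - 4*o^2 + 5*I*o^2 - 5*I*o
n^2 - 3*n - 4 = (n - 4)*(n + 1)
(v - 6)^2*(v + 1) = v^3 - 11*v^2 + 24*v + 36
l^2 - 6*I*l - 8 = (l - 4*I)*(l - 2*I)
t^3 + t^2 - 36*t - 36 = (t - 6)*(t + 1)*(t + 6)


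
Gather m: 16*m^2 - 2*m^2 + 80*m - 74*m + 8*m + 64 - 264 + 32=14*m^2 + 14*m - 168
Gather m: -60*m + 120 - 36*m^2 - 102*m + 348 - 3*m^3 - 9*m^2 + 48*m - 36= -3*m^3 - 45*m^2 - 114*m + 432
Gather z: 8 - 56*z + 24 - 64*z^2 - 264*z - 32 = -64*z^2 - 320*z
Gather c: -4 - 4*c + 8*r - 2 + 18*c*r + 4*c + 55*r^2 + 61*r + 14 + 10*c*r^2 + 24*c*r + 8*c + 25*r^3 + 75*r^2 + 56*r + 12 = c*(10*r^2 + 42*r + 8) + 25*r^3 + 130*r^2 + 125*r + 20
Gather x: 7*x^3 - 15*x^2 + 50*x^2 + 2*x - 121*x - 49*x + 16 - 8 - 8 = 7*x^3 + 35*x^2 - 168*x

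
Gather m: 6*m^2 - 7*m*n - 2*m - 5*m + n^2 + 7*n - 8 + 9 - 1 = 6*m^2 + m*(-7*n - 7) + n^2 + 7*n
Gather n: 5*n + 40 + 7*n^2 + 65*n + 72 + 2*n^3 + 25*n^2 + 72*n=2*n^3 + 32*n^2 + 142*n + 112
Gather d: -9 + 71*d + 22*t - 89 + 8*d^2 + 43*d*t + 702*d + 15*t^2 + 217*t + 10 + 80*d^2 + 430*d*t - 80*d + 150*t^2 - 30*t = 88*d^2 + d*(473*t + 693) + 165*t^2 + 209*t - 88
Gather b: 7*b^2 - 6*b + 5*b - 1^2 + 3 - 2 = 7*b^2 - b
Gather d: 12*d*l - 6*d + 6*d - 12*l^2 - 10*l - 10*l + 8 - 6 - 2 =12*d*l - 12*l^2 - 20*l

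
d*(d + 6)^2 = d^3 + 12*d^2 + 36*d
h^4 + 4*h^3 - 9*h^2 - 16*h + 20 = (h - 2)*(h - 1)*(h + 2)*(h + 5)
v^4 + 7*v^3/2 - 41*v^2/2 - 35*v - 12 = (v - 4)*(v + 1/2)*(v + 1)*(v + 6)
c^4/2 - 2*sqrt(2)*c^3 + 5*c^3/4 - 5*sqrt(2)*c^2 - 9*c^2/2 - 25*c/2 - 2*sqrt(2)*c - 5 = (c/2 + sqrt(2)/2)*(c + 1/2)*(c + 2)*(c - 5*sqrt(2))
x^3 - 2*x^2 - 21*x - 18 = (x - 6)*(x + 1)*(x + 3)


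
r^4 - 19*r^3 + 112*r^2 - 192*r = r*(r - 8)^2*(r - 3)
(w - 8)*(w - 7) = w^2 - 15*w + 56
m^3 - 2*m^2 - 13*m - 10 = (m - 5)*(m + 1)*(m + 2)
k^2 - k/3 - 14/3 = (k - 7/3)*(k + 2)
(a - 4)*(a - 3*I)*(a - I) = a^3 - 4*a^2 - 4*I*a^2 - 3*a + 16*I*a + 12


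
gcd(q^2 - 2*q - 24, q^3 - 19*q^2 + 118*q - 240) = q - 6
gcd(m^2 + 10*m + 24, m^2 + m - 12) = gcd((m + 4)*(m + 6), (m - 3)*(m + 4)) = m + 4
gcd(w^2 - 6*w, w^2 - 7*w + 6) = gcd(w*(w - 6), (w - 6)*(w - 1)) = w - 6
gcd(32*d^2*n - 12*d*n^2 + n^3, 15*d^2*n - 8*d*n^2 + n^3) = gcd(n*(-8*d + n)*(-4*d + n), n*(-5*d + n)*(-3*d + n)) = n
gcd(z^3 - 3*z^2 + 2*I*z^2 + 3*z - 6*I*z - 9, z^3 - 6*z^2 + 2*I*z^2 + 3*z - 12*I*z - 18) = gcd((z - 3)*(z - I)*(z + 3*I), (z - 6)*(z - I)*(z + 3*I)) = z^2 + 2*I*z + 3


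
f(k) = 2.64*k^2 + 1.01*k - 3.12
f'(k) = 5.28*k + 1.01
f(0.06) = -3.05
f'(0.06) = 1.33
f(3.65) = 35.74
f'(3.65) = 20.28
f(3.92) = 41.41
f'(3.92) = 21.71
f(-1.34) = 0.27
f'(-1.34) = -6.07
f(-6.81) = 112.43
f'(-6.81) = -34.95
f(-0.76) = -2.36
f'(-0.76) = -3.00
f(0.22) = -2.77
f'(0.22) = 2.17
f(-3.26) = 21.64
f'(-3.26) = -16.20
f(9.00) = 219.81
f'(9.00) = 48.53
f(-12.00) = 364.92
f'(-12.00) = -62.35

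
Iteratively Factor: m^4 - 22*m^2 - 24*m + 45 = (m - 5)*(m^3 + 5*m^2 + 3*m - 9) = (m - 5)*(m + 3)*(m^2 + 2*m - 3) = (m - 5)*(m + 3)^2*(m - 1)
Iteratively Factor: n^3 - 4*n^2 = (n)*(n^2 - 4*n) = n^2*(n - 4)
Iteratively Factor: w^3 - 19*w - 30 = (w - 5)*(w^2 + 5*w + 6) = (w - 5)*(w + 3)*(w + 2)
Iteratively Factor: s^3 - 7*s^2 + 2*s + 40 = (s - 4)*(s^2 - 3*s - 10) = (s - 5)*(s - 4)*(s + 2)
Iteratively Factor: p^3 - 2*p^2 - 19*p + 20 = (p - 1)*(p^2 - p - 20) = (p - 5)*(p - 1)*(p + 4)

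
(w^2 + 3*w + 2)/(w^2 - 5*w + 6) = (w^2 + 3*w + 2)/(w^2 - 5*w + 6)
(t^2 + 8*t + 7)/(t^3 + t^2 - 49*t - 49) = 1/(t - 7)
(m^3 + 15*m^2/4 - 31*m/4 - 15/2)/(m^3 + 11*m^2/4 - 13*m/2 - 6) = (m + 5)/(m + 4)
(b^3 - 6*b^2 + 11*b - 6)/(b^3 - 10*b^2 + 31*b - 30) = (b - 1)/(b - 5)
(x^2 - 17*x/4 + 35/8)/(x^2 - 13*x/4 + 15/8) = (4*x - 7)/(4*x - 3)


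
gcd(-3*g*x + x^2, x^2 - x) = x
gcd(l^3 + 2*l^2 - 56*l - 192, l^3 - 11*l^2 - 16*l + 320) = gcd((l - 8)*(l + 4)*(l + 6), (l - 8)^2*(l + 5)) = l - 8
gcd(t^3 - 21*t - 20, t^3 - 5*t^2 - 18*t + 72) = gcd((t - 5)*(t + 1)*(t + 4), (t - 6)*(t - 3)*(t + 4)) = t + 4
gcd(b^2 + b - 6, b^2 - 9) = b + 3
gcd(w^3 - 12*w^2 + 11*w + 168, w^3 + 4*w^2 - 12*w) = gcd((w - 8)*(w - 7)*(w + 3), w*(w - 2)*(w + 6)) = 1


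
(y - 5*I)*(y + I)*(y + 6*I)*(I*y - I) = I*y^4 - 2*y^3 - I*y^3 + 2*y^2 + 29*I*y^2 - 30*y - 29*I*y + 30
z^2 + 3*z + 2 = (z + 1)*(z + 2)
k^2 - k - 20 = (k - 5)*(k + 4)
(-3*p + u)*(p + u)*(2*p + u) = -6*p^3 - 7*p^2*u + u^3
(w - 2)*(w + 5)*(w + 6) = w^3 + 9*w^2 + 8*w - 60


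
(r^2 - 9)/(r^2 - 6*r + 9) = (r + 3)/(r - 3)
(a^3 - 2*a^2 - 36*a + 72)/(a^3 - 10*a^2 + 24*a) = (a^2 + 4*a - 12)/(a*(a - 4))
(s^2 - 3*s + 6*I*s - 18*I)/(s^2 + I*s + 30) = (s - 3)/(s - 5*I)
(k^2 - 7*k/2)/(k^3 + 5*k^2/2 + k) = (2*k - 7)/(2*k^2 + 5*k + 2)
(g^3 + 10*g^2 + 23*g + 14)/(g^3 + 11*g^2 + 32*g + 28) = (g + 1)/(g + 2)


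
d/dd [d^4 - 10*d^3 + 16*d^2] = 2*d*(2*d^2 - 15*d + 16)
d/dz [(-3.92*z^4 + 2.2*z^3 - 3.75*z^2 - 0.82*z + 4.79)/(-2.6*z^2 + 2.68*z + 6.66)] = (20.384*z^5 - 37.2368*z^4 - 92.6368*z^3 + 31.774*z^2 - 25.042*z - 18.2984)/(6.76*z^4 - 13.936*z^3 - 27.4496*z^2 + 35.6976*z + 44.3556)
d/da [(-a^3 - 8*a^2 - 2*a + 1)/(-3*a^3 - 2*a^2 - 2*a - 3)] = 2*(-11*a^4 - 4*a^3 + 15*a^2 + 26*a + 4)/(9*a^6 + 12*a^5 + 16*a^4 + 26*a^3 + 16*a^2 + 12*a + 9)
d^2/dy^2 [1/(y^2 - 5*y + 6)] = 2*(-y^2 + 5*y + (2*y - 5)^2 - 6)/(y^2 - 5*y + 6)^3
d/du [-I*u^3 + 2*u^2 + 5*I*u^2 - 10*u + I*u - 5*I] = -3*I*u^2 + u*(4 + 10*I) - 10 + I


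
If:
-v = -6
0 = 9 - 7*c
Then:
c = 9/7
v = 6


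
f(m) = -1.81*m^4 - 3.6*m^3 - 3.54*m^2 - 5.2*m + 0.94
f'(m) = -7.24*m^3 - 10.8*m^2 - 7.08*m - 5.2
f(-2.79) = -43.60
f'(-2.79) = 87.72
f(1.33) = -26.37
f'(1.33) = -50.75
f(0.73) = -6.66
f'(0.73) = -18.94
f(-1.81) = 0.68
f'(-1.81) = 15.16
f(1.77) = -57.08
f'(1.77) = -91.71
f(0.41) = -2.09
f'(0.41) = -10.42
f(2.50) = -161.14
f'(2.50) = -203.52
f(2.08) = -91.47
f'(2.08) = -131.80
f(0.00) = 0.94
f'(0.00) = -5.20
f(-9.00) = -9490.01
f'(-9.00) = 4461.68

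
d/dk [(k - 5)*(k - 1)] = 2*k - 6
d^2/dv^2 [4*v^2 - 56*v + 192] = 8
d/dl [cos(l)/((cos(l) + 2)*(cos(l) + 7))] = (cos(l)^2 - 14)*sin(l)/((cos(l) + 2)^2*(cos(l) + 7)^2)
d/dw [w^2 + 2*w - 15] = 2*w + 2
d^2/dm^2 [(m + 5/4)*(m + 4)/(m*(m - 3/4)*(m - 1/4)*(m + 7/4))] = 384*(4096*m^8 + 46080*m^7 + 114176*m^6 + 52608*m^5 - 106224*m^4 - 43084*m^3 + 55040*m^2 - 10500*m + 735)/(m^3*(262144*m^9 + 589824*m^8 - 786432*m^7 - 1474560*m^6 + 1615872*m^5 + 778752*m^4 - 1520128*m^3 + 693504*m^2 - 132300*m + 9261))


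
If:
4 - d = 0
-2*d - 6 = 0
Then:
No Solution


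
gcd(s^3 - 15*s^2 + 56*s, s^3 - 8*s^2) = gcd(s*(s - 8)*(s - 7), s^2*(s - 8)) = s^2 - 8*s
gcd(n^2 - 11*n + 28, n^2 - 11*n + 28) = n^2 - 11*n + 28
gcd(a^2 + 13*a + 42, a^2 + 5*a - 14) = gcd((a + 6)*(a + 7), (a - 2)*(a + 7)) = a + 7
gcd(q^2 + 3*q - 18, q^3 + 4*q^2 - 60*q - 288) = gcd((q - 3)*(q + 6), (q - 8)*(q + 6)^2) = q + 6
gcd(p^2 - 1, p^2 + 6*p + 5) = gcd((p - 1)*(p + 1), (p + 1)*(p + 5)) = p + 1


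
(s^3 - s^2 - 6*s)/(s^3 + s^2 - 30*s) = (s^2 - s - 6)/(s^2 + s - 30)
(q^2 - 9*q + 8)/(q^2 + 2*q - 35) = (q^2 - 9*q + 8)/(q^2 + 2*q - 35)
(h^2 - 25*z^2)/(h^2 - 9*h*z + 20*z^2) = (-h - 5*z)/(-h + 4*z)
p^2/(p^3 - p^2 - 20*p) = p/(p^2 - p - 20)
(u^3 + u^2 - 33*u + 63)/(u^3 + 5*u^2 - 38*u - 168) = (u^2 - 6*u + 9)/(u^2 - 2*u - 24)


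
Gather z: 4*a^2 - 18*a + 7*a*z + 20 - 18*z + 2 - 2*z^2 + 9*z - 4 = 4*a^2 - 18*a - 2*z^2 + z*(7*a - 9) + 18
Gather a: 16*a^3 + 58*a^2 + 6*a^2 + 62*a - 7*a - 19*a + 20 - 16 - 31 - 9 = 16*a^3 + 64*a^2 + 36*a - 36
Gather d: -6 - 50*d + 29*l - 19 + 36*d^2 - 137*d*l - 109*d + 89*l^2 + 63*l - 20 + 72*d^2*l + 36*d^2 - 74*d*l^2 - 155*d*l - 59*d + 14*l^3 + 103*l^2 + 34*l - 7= d^2*(72*l + 72) + d*(-74*l^2 - 292*l - 218) + 14*l^3 + 192*l^2 + 126*l - 52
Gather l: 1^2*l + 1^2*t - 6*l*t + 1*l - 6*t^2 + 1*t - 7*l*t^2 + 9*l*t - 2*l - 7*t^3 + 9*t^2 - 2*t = l*(-7*t^2 + 3*t) - 7*t^3 + 3*t^2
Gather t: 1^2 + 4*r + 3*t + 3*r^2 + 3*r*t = 3*r^2 + 4*r + t*(3*r + 3) + 1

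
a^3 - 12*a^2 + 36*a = a*(a - 6)^2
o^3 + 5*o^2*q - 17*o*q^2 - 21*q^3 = (o - 3*q)*(o + q)*(o + 7*q)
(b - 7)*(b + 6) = b^2 - b - 42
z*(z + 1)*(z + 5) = z^3 + 6*z^2 + 5*z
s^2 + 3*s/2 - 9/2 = (s - 3/2)*(s + 3)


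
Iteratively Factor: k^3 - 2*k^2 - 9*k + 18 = (k + 3)*(k^2 - 5*k + 6) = (k - 3)*(k + 3)*(k - 2)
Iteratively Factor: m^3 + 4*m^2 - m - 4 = (m - 1)*(m^2 + 5*m + 4) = (m - 1)*(m + 4)*(m + 1)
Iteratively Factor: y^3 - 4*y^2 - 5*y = (y - 5)*(y^2 + y) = y*(y - 5)*(y + 1)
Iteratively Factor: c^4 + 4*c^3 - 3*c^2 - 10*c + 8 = (c + 4)*(c^3 - 3*c + 2) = (c - 1)*(c + 4)*(c^2 + c - 2) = (c - 1)*(c + 2)*(c + 4)*(c - 1)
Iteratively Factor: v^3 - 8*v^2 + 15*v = (v - 3)*(v^2 - 5*v) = (v - 5)*(v - 3)*(v)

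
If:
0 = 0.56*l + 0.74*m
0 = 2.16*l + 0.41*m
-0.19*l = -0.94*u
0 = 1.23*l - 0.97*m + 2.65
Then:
No Solution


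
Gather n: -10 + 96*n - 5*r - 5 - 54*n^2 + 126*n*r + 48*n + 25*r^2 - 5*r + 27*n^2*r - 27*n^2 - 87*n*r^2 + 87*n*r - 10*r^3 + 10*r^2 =n^2*(27*r - 81) + n*(-87*r^2 + 213*r + 144) - 10*r^3 + 35*r^2 - 10*r - 15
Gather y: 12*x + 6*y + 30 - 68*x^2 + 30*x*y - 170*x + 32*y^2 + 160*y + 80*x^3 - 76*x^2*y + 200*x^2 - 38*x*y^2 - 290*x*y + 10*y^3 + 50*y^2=80*x^3 + 132*x^2 - 158*x + 10*y^3 + y^2*(82 - 38*x) + y*(-76*x^2 - 260*x + 166) + 30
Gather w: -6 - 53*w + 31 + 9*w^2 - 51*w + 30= 9*w^2 - 104*w + 55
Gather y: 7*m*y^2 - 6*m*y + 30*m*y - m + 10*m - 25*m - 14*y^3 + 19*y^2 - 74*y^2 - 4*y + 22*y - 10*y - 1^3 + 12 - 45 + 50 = -16*m - 14*y^3 + y^2*(7*m - 55) + y*(24*m + 8) + 16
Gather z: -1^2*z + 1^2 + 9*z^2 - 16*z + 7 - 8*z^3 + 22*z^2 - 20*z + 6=-8*z^3 + 31*z^2 - 37*z + 14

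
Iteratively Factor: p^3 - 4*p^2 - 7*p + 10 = (p - 1)*(p^2 - 3*p - 10) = (p - 1)*(p + 2)*(p - 5)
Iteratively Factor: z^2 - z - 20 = (z - 5)*(z + 4)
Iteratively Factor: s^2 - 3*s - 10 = (s + 2)*(s - 5)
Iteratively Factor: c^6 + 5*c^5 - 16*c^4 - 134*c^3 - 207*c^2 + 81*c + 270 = (c + 3)*(c^5 + 2*c^4 - 22*c^3 - 68*c^2 - 3*c + 90) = (c + 3)^2*(c^4 - c^3 - 19*c^2 - 11*c + 30) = (c + 2)*(c + 3)^2*(c^3 - 3*c^2 - 13*c + 15) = (c - 1)*(c + 2)*(c + 3)^2*(c^2 - 2*c - 15) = (c - 5)*(c - 1)*(c + 2)*(c + 3)^2*(c + 3)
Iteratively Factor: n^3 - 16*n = (n)*(n^2 - 16) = n*(n + 4)*(n - 4)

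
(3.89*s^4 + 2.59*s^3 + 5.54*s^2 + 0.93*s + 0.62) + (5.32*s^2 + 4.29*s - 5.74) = 3.89*s^4 + 2.59*s^3 + 10.86*s^2 + 5.22*s - 5.12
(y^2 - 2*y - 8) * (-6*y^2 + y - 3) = -6*y^4 + 13*y^3 + 43*y^2 - 2*y + 24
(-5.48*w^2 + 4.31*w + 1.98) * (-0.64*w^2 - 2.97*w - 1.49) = 3.5072*w^4 + 13.5172*w^3 - 5.9027*w^2 - 12.3025*w - 2.9502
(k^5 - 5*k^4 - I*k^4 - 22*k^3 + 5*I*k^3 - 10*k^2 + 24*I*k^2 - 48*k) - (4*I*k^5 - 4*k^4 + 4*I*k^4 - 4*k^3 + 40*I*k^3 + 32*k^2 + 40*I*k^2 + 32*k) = k^5 - 4*I*k^5 - k^4 - 5*I*k^4 - 18*k^3 - 35*I*k^3 - 42*k^2 - 16*I*k^2 - 80*k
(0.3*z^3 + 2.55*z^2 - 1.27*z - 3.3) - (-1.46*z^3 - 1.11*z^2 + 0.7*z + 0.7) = 1.76*z^3 + 3.66*z^2 - 1.97*z - 4.0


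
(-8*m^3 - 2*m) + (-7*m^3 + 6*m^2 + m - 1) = -15*m^3 + 6*m^2 - m - 1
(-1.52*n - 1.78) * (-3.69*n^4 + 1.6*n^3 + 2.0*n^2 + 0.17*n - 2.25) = 5.6088*n^5 + 4.1362*n^4 - 5.888*n^3 - 3.8184*n^2 + 3.1174*n + 4.005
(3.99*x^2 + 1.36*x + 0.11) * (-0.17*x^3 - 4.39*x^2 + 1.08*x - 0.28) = -0.6783*x^5 - 17.7473*x^4 - 1.6799*x^3 - 0.1313*x^2 - 0.262*x - 0.0308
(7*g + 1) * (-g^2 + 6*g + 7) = -7*g^3 + 41*g^2 + 55*g + 7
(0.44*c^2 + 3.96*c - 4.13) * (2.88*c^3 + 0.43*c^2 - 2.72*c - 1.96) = 1.2672*c^5 + 11.594*c^4 - 11.3884*c^3 - 13.4095*c^2 + 3.472*c + 8.0948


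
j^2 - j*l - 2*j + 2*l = (j - 2)*(j - l)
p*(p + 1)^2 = p^3 + 2*p^2 + p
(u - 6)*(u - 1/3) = u^2 - 19*u/3 + 2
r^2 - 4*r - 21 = (r - 7)*(r + 3)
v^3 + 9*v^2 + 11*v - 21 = (v - 1)*(v + 3)*(v + 7)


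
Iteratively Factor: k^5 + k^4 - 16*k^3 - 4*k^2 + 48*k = (k + 2)*(k^4 - k^3 - 14*k^2 + 24*k) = (k - 2)*(k + 2)*(k^3 + k^2 - 12*k) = k*(k - 2)*(k + 2)*(k^2 + k - 12) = k*(k - 3)*(k - 2)*(k + 2)*(k + 4)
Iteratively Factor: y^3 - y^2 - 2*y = (y - 2)*(y^2 + y) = (y - 2)*(y + 1)*(y)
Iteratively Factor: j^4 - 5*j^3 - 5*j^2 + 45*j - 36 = (j - 1)*(j^3 - 4*j^2 - 9*j + 36) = (j - 3)*(j - 1)*(j^2 - j - 12) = (j - 3)*(j - 1)*(j + 3)*(j - 4)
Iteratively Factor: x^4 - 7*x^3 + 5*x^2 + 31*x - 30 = (x - 5)*(x^3 - 2*x^2 - 5*x + 6) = (x - 5)*(x + 2)*(x^2 - 4*x + 3) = (x - 5)*(x - 3)*(x + 2)*(x - 1)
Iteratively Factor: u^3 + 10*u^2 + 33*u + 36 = (u + 3)*(u^2 + 7*u + 12) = (u + 3)*(u + 4)*(u + 3)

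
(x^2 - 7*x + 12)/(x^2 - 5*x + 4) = (x - 3)/(x - 1)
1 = 1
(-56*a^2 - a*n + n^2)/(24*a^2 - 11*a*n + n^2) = (-7*a - n)/(3*a - n)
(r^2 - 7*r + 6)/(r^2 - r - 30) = (r - 1)/(r + 5)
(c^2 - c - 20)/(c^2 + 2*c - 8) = (c - 5)/(c - 2)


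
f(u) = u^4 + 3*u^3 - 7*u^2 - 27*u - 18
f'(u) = 4*u^3 + 9*u^2 - 14*u - 27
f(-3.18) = 2.86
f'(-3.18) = -20.10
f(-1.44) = 1.71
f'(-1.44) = -0.12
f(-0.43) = -7.89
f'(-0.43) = -19.63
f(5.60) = 1121.58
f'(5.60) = 879.30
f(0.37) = -28.78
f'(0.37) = -30.75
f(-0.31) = -10.38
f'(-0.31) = -21.91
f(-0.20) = -12.90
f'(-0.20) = -23.87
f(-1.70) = 1.28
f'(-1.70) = 3.16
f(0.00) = -18.00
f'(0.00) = -27.00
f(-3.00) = 0.00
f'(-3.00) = -12.00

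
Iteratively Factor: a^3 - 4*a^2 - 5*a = (a + 1)*(a^2 - 5*a) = (a - 5)*(a + 1)*(a)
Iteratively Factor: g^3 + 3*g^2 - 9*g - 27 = (g + 3)*(g^2 - 9) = (g + 3)^2*(g - 3)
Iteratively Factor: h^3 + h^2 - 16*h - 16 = (h + 1)*(h^2 - 16) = (h - 4)*(h + 1)*(h + 4)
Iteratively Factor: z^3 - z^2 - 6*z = (z)*(z^2 - z - 6) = z*(z + 2)*(z - 3)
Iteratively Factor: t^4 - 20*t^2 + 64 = (t + 4)*(t^3 - 4*t^2 - 4*t + 16) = (t + 2)*(t + 4)*(t^2 - 6*t + 8) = (t - 4)*(t + 2)*(t + 4)*(t - 2)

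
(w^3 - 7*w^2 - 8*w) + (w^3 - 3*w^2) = 2*w^3 - 10*w^2 - 8*w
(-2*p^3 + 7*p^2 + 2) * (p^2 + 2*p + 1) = -2*p^5 + 3*p^4 + 12*p^3 + 9*p^2 + 4*p + 2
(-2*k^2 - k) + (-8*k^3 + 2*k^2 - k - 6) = -8*k^3 - 2*k - 6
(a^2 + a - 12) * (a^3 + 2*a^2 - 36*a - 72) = a^5 + 3*a^4 - 46*a^3 - 132*a^2 + 360*a + 864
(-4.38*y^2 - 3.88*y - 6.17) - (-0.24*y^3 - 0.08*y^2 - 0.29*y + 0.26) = 0.24*y^3 - 4.3*y^2 - 3.59*y - 6.43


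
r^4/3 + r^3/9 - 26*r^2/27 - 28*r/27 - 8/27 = (r/3 + 1/3)*(r - 2)*(r + 2/3)^2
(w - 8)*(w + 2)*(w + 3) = w^3 - 3*w^2 - 34*w - 48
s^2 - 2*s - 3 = (s - 3)*(s + 1)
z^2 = z^2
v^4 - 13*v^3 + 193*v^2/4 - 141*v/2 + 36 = (v - 8)*(v - 2)*(v - 3/2)^2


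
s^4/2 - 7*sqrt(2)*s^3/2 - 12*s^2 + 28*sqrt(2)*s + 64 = (s/2 + sqrt(2))*(s - 8*sqrt(2))*(s - 2*sqrt(2))*(s + sqrt(2))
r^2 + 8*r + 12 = (r + 2)*(r + 6)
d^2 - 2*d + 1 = (d - 1)^2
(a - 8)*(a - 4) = a^2 - 12*a + 32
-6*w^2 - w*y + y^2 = (-3*w + y)*(2*w + y)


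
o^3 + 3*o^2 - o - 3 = (o - 1)*(o + 1)*(o + 3)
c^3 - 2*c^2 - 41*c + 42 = (c - 7)*(c - 1)*(c + 6)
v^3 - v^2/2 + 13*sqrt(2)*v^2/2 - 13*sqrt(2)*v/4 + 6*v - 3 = (v - 1/2)*(v + sqrt(2)/2)*(v + 6*sqrt(2))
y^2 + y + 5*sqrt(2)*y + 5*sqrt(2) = (y + 1)*(y + 5*sqrt(2))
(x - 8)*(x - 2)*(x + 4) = x^3 - 6*x^2 - 24*x + 64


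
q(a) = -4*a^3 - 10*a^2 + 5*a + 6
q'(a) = -12*a^2 - 20*a + 5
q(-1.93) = -12.14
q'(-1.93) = -1.10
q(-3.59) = 44.24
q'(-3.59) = -77.86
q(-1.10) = -6.28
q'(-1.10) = 12.48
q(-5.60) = 366.86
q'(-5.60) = -259.32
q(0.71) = 3.08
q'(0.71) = -15.25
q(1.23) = -10.42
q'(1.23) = -37.75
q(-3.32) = 25.55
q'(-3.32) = -60.87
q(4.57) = -561.77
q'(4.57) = -337.02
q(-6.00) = 480.00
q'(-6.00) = -307.00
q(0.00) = 6.00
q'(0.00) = 5.00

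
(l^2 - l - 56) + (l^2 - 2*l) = 2*l^2 - 3*l - 56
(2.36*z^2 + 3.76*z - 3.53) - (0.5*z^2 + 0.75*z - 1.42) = 1.86*z^2 + 3.01*z - 2.11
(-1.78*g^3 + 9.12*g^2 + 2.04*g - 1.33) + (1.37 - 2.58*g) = -1.78*g^3 + 9.12*g^2 - 0.54*g + 0.04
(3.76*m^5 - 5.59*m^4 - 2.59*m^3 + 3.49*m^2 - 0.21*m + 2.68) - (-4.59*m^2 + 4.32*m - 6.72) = 3.76*m^5 - 5.59*m^4 - 2.59*m^3 + 8.08*m^2 - 4.53*m + 9.4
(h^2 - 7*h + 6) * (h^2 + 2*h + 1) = h^4 - 5*h^3 - 7*h^2 + 5*h + 6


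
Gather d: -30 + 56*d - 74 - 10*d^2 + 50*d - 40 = -10*d^2 + 106*d - 144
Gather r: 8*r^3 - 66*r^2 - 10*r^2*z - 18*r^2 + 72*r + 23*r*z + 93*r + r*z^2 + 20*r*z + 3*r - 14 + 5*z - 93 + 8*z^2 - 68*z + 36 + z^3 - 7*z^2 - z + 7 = 8*r^3 + r^2*(-10*z - 84) + r*(z^2 + 43*z + 168) + z^3 + z^2 - 64*z - 64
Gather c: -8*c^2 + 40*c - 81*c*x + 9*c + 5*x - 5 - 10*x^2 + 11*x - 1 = -8*c^2 + c*(49 - 81*x) - 10*x^2 + 16*x - 6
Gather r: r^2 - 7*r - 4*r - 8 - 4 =r^2 - 11*r - 12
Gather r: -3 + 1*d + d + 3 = 2*d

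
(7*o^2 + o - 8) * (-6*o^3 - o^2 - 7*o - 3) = -42*o^5 - 13*o^4 - 2*o^3 - 20*o^2 + 53*o + 24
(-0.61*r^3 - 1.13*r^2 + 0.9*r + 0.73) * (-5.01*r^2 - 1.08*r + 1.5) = 3.0561*r^5 + 6.3201*r^4 - 4.2036*r^3 - 6.3243*r^2 + 0.5616*r + 1.095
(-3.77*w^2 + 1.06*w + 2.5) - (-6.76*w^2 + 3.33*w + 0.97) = 2.99*w^2 - 2.27*w + 1.53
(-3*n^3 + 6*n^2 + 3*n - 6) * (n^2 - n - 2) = -3*n^5 + 9*n^4 + 3*n^3 - 21*n^2 + 12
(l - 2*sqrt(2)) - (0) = l - 2*sqrt(2)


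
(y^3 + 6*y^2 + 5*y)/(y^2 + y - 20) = y*(y + 1)/(y - 4)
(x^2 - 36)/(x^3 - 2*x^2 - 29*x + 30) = (x + 6)/(x^2 + 4*x - 5)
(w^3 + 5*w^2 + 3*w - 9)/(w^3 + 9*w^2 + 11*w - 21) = (w + 3)/(w + 7)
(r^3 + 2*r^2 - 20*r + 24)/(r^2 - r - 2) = (r^2 + 4*r - 12)/(r + 1)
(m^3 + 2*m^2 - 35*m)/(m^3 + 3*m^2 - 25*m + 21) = m*(m - 5)/(m^2 - 4*m + 3)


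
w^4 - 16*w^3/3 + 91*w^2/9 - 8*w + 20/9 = (w - 2)*(w - 5/3)*(w - 1)*(w - 2/3)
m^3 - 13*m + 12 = (m - 3)*(m - 1)*(m + 4)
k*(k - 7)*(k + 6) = k^3 - k^2 - 42*k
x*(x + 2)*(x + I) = x^3 + 2*x^2 + I*x^2 + 2*I*x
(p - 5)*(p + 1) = p^2 - 4*p - 5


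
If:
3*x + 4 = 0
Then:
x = -4/3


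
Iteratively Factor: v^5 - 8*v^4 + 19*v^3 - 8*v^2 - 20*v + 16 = (v - 2)*(v^4 - 6*v^3 + 7*v^2 + 6*v - 8) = (v - 2)*(v + 1)*(v^3 - 7*v^2 + 14*v - 8) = (v - 2)^2*(v + 1)*(v^2 - 5*v + 4) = (v - 4)*(v - 2)^2*(v + 1)*(v - 1)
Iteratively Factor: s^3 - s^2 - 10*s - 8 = (s + 1)*(s^2 - 2*s - 8) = (s - 4)*(s + 1)*(s + 2)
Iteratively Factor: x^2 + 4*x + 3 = (x + 1)*(x + 3)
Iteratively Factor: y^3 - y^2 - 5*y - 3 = (y + 1)*(y^2 - 2*y - 3) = (y - 3)*(y + 1)*(y + 1)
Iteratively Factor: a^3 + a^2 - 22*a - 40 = (a + 2)*(a^2 - a - 20) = (a + 2)*(a + 4)*(a - 5)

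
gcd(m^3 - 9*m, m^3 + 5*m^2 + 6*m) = m^2 + 3*m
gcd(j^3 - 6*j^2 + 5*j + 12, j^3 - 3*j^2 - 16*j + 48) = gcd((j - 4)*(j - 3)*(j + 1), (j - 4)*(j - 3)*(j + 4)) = j^2 - 7*j + 12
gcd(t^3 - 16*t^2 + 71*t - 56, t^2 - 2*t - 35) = t - 7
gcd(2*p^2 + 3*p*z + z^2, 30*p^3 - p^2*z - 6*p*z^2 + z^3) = 2*p + z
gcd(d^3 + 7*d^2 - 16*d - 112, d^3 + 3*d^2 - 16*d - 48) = d^2 - 16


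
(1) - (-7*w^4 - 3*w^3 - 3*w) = 7*w^4 + 3*w^3 + 3*w + 1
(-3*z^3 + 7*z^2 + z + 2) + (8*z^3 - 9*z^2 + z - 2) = 5*z^3 - 2*z^2 + 2*z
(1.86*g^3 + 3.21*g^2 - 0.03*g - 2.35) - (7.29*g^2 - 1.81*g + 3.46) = 1.86*g^3 - 4.08*g^2 + 1.78*g - 5.81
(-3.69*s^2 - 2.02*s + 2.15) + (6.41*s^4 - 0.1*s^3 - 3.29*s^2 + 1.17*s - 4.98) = 6.41*s^4 - 0.1*s^3 - 6.98*s^2 - 0.85*s - 2.83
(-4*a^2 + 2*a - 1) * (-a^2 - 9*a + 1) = 4*a^4 + 34*a^3 - 21*a^2 + 11*a - 1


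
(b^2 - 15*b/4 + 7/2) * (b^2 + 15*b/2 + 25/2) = b^4 + 15*b^3/4 - 97*b^2/8 - 165*b/8 + 175/4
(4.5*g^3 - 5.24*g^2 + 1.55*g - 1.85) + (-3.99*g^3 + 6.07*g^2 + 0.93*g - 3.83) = 0.51*g^3 + 0.83*g^2 + 2.48*g - 5.68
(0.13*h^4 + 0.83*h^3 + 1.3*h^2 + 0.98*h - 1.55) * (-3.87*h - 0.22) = -0.5031*h^5 - 3.2407*h^4 - 5.2136*h^3 - 4.0786*h^2 + 5.7829*h + 0.341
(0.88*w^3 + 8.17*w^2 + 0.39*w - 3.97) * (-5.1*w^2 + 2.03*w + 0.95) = -4.488*w^5 - 39.8806*w^4 + 15.4321*w^3 + 28.8002*w^2 - 7.6886*w - 3.7715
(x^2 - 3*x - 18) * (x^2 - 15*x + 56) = x^4 - 18*x^3 + 83*x^2 + 102*x - 1008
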